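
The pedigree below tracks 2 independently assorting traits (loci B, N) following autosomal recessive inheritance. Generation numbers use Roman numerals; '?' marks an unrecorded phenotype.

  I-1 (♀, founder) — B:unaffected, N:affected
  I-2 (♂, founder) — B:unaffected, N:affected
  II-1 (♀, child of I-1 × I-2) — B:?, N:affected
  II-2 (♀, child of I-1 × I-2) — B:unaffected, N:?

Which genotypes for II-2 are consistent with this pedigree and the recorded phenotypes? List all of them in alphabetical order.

B/I-1 un ·: BB|Bb
B/I-2 un ·: BB|Bb
B/II-1 ? I-1×I-2: BB|Bb|bb
B/II-2 un I-1×I-2: BB|Bb
⇒ B over [I-1,I-2,II-1,II-2]: 15 consistent
N/I-1 aff ·: nn
N/I-2 aff ·: nn
N/II-1 aff I-1×I-2: nn
N/II-2 ? I-1×I-2: nn
⇒ N over [I-1,I-2,II-1,II-2]: 1 consistent

II-2 ∈ {BB nn, Bb nn}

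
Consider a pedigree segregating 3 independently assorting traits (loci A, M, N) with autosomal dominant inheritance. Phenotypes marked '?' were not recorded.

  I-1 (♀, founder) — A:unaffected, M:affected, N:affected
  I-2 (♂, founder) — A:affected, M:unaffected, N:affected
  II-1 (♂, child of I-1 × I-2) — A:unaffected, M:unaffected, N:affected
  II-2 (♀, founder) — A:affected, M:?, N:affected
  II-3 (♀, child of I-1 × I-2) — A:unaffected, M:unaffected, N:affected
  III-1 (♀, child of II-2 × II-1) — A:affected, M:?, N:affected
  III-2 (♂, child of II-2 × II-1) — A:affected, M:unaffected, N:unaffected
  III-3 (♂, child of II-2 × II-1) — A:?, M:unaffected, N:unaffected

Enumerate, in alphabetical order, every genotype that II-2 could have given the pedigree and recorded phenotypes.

II-2 ∈ {AA Mm Nn, AA mm Nn, Aa Mm Nn, Aa mm Nn}

A/I-1 un ·: aa
A/I-2 aff ·: Aa
A/II-1 un I-1×I-2: aa
A/II-2 aff ·: Aa|AA
A/II-3 un I-1×I-2: aa
A/III-1 aff II-2×II-1: Aa
A/III-2 aff II-2×II-1: Aa
A/III-3 ? II-2×II-1: aa|Aa
⇒ A over [I-1,I-2,II-1,II-2,II-3,III-1,III-2,III-3]: 3 consistent
M/I-1 aff ·: Mm
M/I-2 un ·: mm
M/II-1 un I-1×I-2: mm
M/II-2 ? ·: mm|Mm
M/II-3 un I-1×I-2: mm
M/III-1 ? II-2×II-1: mm|Mm
M/III-2 un II-2×II-1: mm
M/III-3 un II-2×II-1: mm
⇒ M over [I-1,I-2,II-1,II-2,II-3,III-1,III-2,III-3]: 3 consistent
N/I-1 aff ·: Nn|NN
N/I-2 aff ·: Nn|NN
N/II-1 aff I-1×I-2: Nn
N/II-2 aff ·: Nn
N/II-3 aff I-1×I-2: Nn|NN
N/III-1 aff II-2×II-1: Nn|NN
N/III-2 un II-2×II-1: nn
N/III-3 un II-2×II-1: nn
⇒ N over [I-1,I-2,II-1,II-2,II-3,III-1,III-2,III-3]: 12 consistent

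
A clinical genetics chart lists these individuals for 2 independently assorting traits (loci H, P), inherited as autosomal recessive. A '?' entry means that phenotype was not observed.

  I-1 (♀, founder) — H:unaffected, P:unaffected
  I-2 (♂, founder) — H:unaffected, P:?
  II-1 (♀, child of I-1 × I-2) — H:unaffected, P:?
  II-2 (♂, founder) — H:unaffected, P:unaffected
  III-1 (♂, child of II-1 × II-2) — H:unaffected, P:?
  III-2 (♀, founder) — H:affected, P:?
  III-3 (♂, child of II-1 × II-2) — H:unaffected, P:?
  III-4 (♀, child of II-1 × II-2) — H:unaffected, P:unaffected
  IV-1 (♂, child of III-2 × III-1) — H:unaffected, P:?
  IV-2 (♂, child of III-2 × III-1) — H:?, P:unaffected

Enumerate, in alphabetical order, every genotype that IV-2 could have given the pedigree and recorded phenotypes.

H/I-1 un ·: HH|Hh
H/I-2 un ·: HH|Hh
H/II-1 un I-1×I-2: HH|Hh
H/II-2 un ·: HH|Hh
H/III-1 un II-1×II-2: HH|Hh
H/III-2 aff ·: hh
H/III-3 un II-1×II-2: HH|Hh
H/III-4 un II-1×II-2: HH|Hh
H/IV-1 un III-2×III-1: Hh
H/IV-2 ? III-2×III-1: Hh|hh
⇒ H over [I-1,I-2,II-1,II-2,III-1,III-2,III-3,III-4,IV-1,IV-2]: 124 consistent
P/I-1 un ·: PP|Pp
P/I-2 ? ·: PP|Pp|pp
P/II-1 ? I-1×I-2: PP|Pp|pp
P/II-2 un ·: PP|Pp
P/III-1 ? II-1×II-2: PP|Pp|pp
P/III-2 ? ·: PP|Pp|pp
P/III-3 ? II-1×II-2: PP|Pp|pp
P/III-4 un II-1×II-2: PP|Pp
P/IV-1 ? III-2×III-1: PP|Pp|pp
P/IV-2 un III-2×III-1: PP|Pp
⇒ P over [I-1,I-2,II-1,II-2,III-1,III-2,III-3,III-4,IV-1,IV-2]: 1386 consistent

IV-2 ∈ {Hh PP, Hh Pp, hh PP, hh Pp}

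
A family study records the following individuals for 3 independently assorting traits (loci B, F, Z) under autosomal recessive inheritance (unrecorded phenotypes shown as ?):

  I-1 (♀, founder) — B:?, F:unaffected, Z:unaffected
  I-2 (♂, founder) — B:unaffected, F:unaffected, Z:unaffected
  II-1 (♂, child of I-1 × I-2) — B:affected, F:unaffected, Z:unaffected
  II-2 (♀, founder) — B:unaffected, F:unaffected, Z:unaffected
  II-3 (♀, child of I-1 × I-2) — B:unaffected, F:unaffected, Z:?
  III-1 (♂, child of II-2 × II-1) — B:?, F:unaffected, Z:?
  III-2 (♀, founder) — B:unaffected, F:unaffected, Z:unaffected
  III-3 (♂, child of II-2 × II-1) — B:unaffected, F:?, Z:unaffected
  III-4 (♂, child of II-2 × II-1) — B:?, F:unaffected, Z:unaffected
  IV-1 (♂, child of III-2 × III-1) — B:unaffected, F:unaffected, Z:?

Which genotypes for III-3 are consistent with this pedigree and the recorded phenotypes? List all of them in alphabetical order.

B/I-1 ? ·: Bb|bb
B/I-2 un ·: Bb
B/II-1 aff I-1×I-2: bb
B/II-2 un ·: BB|Bb
B/II-3 un I-1×I-2: BB|Bb
B/III-1 ? II-2×II-1: Bb|bb
B/III-2 un ·: BB|Bb
B/III-3 un II-2×II-1: Bb
B/III-4 ? II-2×II-1: Bb|bb
B/IV-1 un III-2×III-1: BB|Bb
⇒ B over [I-1,I-2,II-1,II-2,II-3,III-1,III-2,III-3,III-4,IV-1]: 48 consistent
F/I-1 un ·: FF|Ff
F/I-2 un ·: FF|Ff
F/II-1 un I-1×I-2: FF|Ff
F/II-2 un ·: FF|Ff
F/II-3 un I-1×I-2: FF|Ff
F/III-1 un II-2×II-1: FF|Ff
F/III-2 un ·: FF|Ff
F/III-3 ? II-2×II-1: FF|Ff|ff
F/III-4 un II-2×II-1: FF|Ff
F/IV-1 un III-2×III-1: FF|Ff
⇒ F over [I-1,I-2,II-1,II-2,II-3,III-1,III-2,III-3,III-4,IV-1]: 637 consistent
Z/I-1 un ·: ZZ|Zz
Z/I-2 un ·: ZZ|Zz
Z/II-1 un I-1×I-2: ZZ|Zz
Z/II-2 un ·: ZZ|Zz
Z/II-3 ? I-1×I-2: ZZ|Zz|zz
Z/III-1 ? II-2×II-1: ZZ|Zz|zz
Z/III-2 un ·: ZZ|Zz
Z/III-3 un II-2×II-1: ZZ|Zz
Z/III-4 un II-2×II-1: ZZ|Zz
Z/IV-1 ? III-2×III-1: ZZ|Zz|zz
⇒ Z over [I-1,I-2,II-1,II-2,II-3,III-1,III-2,III-3,III-4,IV-1]: 812 consistent

III-3 ∈ {Bb FF ZZ, Bb FF Zz, Bb Ff ZZ, Bb Ff Zz, Bb ff ZZ, Bb ff Zz}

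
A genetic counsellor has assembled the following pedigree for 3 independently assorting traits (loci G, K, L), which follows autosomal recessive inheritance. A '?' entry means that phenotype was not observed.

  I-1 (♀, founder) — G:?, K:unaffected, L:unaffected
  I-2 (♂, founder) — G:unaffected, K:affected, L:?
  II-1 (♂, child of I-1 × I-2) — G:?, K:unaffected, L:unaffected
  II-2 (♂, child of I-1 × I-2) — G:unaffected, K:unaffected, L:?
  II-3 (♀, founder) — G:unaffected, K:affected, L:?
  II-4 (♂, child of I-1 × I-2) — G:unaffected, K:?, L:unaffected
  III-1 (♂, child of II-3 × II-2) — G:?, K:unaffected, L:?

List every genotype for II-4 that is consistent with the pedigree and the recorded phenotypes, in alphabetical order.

II-4 ∈ {GG Kk LL, GG Kk Ll, GG kk LL, GG kk Ll, Gg Kk LL, Gg Kk Ll, Gg kk LL, Gg kk Ll}

G/I-1 ? ·: GG|Gg|gg
G/I-2 un ·: GG|Gg
G/II-1 ? I-1×I-2: GG|Gg|gg
G/II-2 un I-1×I-2: GG|Gg
G/II-3 un ·: GG|Gg
G/II-4 un I-1×I-2: GG|Gg
G/III-1 ? II-3×II-2: GG|Gg|gg
⇒ G over [I-1,I-2,II-1,II-2,II-3,II-4,III-1]: 130 consistent
K/I-1 un ·: KK|Kk
K/I-2 aff ·: kk
K/II-1 un I-1×I-2: Kk
K/II-2 un I-1×I-2: Kk
K/II-3 aff ·: kk
K/II-4 ? I-1×I-2: Kk|kk
K/III-1 un II-3×II-2: Kk
⇒ K over [I-1,I-2,II-1,II-2,II-3,II-4,III-1]: 3 consistent
L/I-1 un ·: LL|Ll
L/I-2 ? ·: LL|Ll|ll
L/II-1 un I-1×I-2: LL|Ll
L/II-2 ? I-1×I-2: LL|Ll|ll
L/II-3 ? ·: LL|Ll|ll
L/II-4 un I-1×I-2: LL|Ll
L/III-1 ? II-3×II-2: LL|Ll|ll
⇒ L over [I-1,I-2,II-1,II-2,II-3,II-4,III-1]: 170 consistent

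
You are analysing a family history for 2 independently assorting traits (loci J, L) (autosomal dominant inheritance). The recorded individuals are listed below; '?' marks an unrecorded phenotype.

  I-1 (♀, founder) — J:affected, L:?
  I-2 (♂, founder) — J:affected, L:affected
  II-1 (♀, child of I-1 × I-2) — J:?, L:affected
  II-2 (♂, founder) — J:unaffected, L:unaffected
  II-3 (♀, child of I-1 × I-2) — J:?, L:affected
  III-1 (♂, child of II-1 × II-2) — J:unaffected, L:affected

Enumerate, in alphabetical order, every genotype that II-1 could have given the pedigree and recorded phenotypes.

J/I-1 aff ·: Jj|JJ
J/I-2 aff ·: Jj|JJ
J/II-1 ? I-1×I-2: jj|Jj
J/II-2 un ·: jj
J/II-3 ? I-1×I-2: jj|Jj|JJ
J/III-1 un II-1×II-2: jj
⇒ J over [I-1,I-2,II-1,II-2,II-3,III-1]: 10 consistent
L/I-1 ? ·: ll|Ll|LL
L/I-2 aff ·: Ll|LL
L/II-1 aff I-1×I-2: Ll|LL
L/II-2 un ·: ll
L/II-3 aff I-1×I-2: Ll|LL
L/III-1 aff II-1×II-2: Ll
⇒ L over [I-1,I-2,II-1,II-2,II-3,III-1]: 15 consistent

II-1 ∈ {Jj LL, Jj Ll, jj LL, jj Ll}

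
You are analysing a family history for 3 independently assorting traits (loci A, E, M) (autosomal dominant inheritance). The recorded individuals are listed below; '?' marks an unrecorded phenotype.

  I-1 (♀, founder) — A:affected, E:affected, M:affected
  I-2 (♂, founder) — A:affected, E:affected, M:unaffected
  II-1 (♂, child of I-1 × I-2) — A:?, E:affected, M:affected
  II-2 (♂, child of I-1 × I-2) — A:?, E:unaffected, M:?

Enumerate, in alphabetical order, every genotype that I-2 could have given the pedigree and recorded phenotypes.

I-2 ∈ {AA Ee mm, Aa Ee mm}

A/I-1 aff ·: Aa|AA
A/I-2 aff ·: Aa|AA
A/II-1 ? I-1×I-2: aa|Aa|AA
A/II-2 ? I-1×I-2: aa|Aa|AA
⇒ A over [I-1,I-2,II-1,II-2]: 18 consistent
E/I-1 aff ·: Ee
E/I-2 aff ·: Ee
E/II-1 aff I-1×I-2: Ee|EE
E/II-2 un I-1×I-2: ee
⇒ E over [I-1,I-2,II-1,II-2]: 2 consistent
M/I-1 aff ·: Mm|MM
M/I-2 un ·: mm
M/II-1 aff I-1×I-2: Mm
M/II-2 ? I-1×I-2: mm|Mm
⇒ M over [I-1,I-2,II-1,II-2]: 3 consistent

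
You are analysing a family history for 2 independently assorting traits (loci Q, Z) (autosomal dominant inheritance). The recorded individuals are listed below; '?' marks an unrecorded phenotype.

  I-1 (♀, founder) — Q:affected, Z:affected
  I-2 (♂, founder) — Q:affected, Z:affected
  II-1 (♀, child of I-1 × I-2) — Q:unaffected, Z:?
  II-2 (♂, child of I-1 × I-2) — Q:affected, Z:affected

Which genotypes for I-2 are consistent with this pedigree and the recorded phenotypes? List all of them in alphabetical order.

Q/I-1 aff ·: Qq
Q/I-2 aff ·: Qq
Q/II-1 un I-1×I-2: qq
Q/II-2 aff I-1×I-2: Qq|QQ
⇒ Q over [I-1,I-2,II-1,II-2]: 2 consistent
Z/I-1 aff ·: Zz|ZZ
Z/I-2 aff ·: Zz|ZZ
Z/II-1 ? I-1×I-2: zz|Zz|ZZ
Z/II-2 aff I-1×I-2: Zz|ZZ
⇒ Z over [I-1,I-2,II-1,II-2]: 15 consistent

I-2 ∈ {Qq ZZ, Qq Zz}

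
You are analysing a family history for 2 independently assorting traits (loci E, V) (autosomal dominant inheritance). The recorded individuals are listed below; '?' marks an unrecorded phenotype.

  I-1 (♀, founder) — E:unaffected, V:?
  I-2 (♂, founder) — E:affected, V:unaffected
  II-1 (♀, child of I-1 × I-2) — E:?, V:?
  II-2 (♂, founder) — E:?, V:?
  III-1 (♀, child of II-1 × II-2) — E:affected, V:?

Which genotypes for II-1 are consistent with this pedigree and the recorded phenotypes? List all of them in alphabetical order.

E/I-1 un ·: ee
E/I-2 aff ·: Ee|EE
E/II-1 ? I-1×I-2: ee|Ee
E/II-2 ? ·: ee|Ee|EE
E/III-1 aff II-1×II-2: Ee|EE
⇒ E over [I-1,I-2,II-1,II-2,III-1]: 12 consistent
V/I-1 ? ·: vv|Vv|VV
V/I-2 un ·: vv
V/II-1 ? I-1×I-2: vv|Vv
V/II-2 ? ·: vv|Vv|VV
V/III-1 ? II-1×II-2: vv|Vv|VV
⇒ V over [I-1,I-2,II-1,II-2,III-1]: 22 consistent

II-1 ∈ {Ee Vv, Ee vv, ee Vv, ee vv}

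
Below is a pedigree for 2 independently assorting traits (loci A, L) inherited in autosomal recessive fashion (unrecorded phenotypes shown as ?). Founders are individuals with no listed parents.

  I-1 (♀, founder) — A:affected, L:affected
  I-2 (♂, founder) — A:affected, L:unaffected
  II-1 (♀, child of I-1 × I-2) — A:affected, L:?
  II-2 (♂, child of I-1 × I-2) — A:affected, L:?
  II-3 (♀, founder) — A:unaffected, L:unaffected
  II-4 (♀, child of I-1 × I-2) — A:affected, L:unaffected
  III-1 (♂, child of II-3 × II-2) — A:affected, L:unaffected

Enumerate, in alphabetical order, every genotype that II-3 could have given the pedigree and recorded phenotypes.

A/I-1 aff ·: aa
A/I-2 aff ·: aa
A/II-1 aff I-1×I-2: aa
A/II-2 aff I-1×I-2: aa
A/II-3 un ·: Aa
A/II-4 aff I-1×I-2: aa
A/III-1 aff II-3×II-2: aa
⇒ A over [I-1,I-2,II-1,II-2,II-3,II-4,III-1]: 1 consistent
L/I-1 aff ·: ll
L/I-2 un ·: LL|Ll
L/II-1 ? I-1×I-2: Ll|ll
L/II-2 ? I-1×I-2: Ll|ll
L/II-3 un ·: LL|Ll
L/II-4 un I-1×I-2: Ll
L/III-1 un II-3×II-2: LL|Ll
⇒ L over [I-1,I-2,II-1,II-2,II-3,II-4,III-1]: 16 consistent

II-3 ∈ {Aa LL, Aa Ll}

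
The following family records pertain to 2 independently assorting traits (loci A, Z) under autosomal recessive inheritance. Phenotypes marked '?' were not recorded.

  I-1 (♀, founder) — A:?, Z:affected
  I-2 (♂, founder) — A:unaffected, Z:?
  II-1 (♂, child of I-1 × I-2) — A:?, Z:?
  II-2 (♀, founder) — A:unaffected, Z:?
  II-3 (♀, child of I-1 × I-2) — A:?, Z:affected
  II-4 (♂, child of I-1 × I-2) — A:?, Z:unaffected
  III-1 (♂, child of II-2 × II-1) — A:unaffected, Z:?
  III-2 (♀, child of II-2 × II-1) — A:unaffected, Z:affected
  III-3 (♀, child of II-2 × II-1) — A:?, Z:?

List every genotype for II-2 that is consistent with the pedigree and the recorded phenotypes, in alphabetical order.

A/I-1 ? ·: AA|Aa|aa
A/I-2 un ·: AA|Aa
A/II-1 ? I-1×I-2: AA|Aa|aa
A/II-2 un ·: AA|Aa
A/II-3 ? I-1×I-2: AA|Aa|aa
A/II-4 ? I-1×I-2: AA|Aa|aa
A/III-1 un II-2×II-1: AA|Aa
A/III-2 un II-2×II-1: AA|Aa
A/III-3 ? II-2×II-1: AA|Aa|aa
⇒ A over [I-1,I-2,II-1,II-2,II-3,II-4,III-1,III-2,III-3]: 641 consistent
Z/I-1 aff ·: zz
Z/I-2 ? ·: Zz
Z/II-1 ? I-1×I-2: Zz|zz
Z/II-2 ? ·: Zz|zz
Z/II-3 aff I-1×I-2: zz
Z/II-4 un I-1×I-2: Zz
Z/III-1 ? II-2×II-1: ZZ|Zz|zz
Z/III-2 aff II-2×II-1: zz
Z/III-3 ? II-2×II-1: ZZ|Zz|zz
⇒ Z over [I-1,I-2,II-1,II-2,II-3,II-4,III-1,III-2,III-3]: 18 consistent

II-2 ∈ {AA Zz, AA zz, Aa Zz, Aa zz}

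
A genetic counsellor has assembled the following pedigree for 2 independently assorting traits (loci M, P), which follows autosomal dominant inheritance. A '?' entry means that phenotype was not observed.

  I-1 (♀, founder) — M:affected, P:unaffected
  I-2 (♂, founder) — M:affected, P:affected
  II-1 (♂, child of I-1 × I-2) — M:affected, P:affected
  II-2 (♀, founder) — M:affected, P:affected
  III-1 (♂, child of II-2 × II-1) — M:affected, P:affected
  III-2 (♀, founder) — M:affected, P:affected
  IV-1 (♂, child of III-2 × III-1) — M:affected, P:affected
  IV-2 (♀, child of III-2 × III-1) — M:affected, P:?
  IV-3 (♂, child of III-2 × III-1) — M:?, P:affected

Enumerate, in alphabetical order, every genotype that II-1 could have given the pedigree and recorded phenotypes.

M/I-1 aff ·: Mm|MM
M/I-2 aff ·: Mm|MM
M/II-1 aff I-1×I-2: Mm|MM
M/II-2 aff ·: Mm|MM
M/III-1 aff II-2×II-1: Mm|MM
M/III-2 aff ·: Mm|MM
M/IV-1 aff III-2×III-1: Mm|MM
M/IV-2 aff III-2×III-1: Mm|MM
M/IV-3 ? III-2×III-1: mm|Mm|MM
⇒ M over [I-1,I-2,II-1,II-2,III-1,III-2,IV-1,IV-2,IV-3]: 326 consistent
P/I-1 un ·: pp
P/I-2 aff ·: Pp|PP
P/II-1 aff I-1×I-2: Pp
P/II-2 aff ·: Pp|PP
P/III-1 aff II-2×II-1: Pp|PP
P/III-2 aff ·: Pp|PP
P/IV-1 aff III-2×III-1: Pp|PP
P/IV-2 ? III-2×III-1: pp|Pp|PP
P/IV-3 aff III-2×III-1: Pp|PP
⇒ P over [I-1,I-2,II-1,II-2,III-1,III-2,IV-1,IV-2,IV-3]: 116 consistent

II-1 ∈ {MM Pp, Mm Pp}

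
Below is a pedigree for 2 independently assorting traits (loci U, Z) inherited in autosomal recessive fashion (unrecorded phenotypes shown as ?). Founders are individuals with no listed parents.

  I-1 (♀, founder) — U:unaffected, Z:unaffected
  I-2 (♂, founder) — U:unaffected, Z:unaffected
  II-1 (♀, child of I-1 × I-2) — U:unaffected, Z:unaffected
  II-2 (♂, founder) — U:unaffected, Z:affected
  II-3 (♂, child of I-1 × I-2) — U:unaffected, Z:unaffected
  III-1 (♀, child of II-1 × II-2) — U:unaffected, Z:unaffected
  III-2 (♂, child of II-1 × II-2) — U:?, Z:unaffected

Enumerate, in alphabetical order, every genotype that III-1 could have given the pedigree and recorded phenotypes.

III-1 ∈ {UU Zz, Uu Zz}

U/I-1 un ·: UU|Uu
U/I-2 un ·: UU|Uu
U/II-1 un I-1×I-2: UU|Uu
U/II-2 un ·: UU|Uu
U/II-3 un I-1×I-2: UU|Uu
U/III-1 un II-1×II-2: UU|Uu
U/III-2 ? II-1×II-2: UU|Uu|uu
⇒ U over [I-1,I-2,II-1,II-2,II-3,III-1,III-2]: 95 consistent
Z/I-1 un ·: ZZ|Zz
Z/I-2 un ·: ZZ|Zz
Z/II-1 un I-1×I-2: ZZ|Zz
Z/II-2 aff ·: zz
Z/II-3 un I-1×I-2: ZZ|Zz
Z/III-1 un II-1×II-2: Zz
Z/III-2 un II-1×II-2: Zz
⇒ Z over [I-1,I-2,II-1,II-2,II-3,III-1,III-2]: 13 consistent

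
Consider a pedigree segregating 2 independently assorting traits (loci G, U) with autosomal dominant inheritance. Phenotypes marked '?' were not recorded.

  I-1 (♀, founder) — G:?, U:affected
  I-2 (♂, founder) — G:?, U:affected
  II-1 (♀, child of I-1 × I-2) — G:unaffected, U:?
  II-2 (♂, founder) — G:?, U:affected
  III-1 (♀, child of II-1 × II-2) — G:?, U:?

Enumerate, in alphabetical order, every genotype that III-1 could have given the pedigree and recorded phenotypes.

G/I-1 ? ·: gg|Gg
G/I-2 ? ·: gg|Gg
G/II-1 un I-1×I-2: gg
G/II-2 ? ·: gg|Gg|GG
G/III-1 ? II-1×II-2: gg|Gg
⇒ G over [I-1,I-2,II-1,II-2,III-1]: 16 consistent
U/I-1 aff ·: Uu|UU
U/I-2 aff ·: Uu|UU
U/II-1 ? I-1×I-2: uu|Uu|UU
U/II-2 aff ·: Uu|UU
U/III-1 ? II-1×II-2: uu|Uu|UU
⇒ U over [I-1,I-2,II-1,II-2,III-1]: 30 consistent

III-1 ∈ {Gg UU, Gg Uu, Gg uu, gg UU, gg Uu, gg uu}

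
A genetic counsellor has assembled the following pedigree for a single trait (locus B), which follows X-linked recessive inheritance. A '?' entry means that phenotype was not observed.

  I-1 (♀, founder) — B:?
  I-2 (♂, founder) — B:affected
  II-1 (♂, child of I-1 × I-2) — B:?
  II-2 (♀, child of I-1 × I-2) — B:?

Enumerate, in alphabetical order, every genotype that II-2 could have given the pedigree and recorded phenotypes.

B/I-1 ? ·: X^BX^B|X^BX^b|X^bX^b
B/I-2 aff ·: X^bY
B/II-1 ? I-1×I-2: X^BY|X^bY
B/II-2 ? I-1×I-2: X^BX^b|X^bX^b
⇒ B over [I-1,I-2,II-1,II-2]: 6 consistent

II-2 ∈ {X^BX^b, X^bX^b}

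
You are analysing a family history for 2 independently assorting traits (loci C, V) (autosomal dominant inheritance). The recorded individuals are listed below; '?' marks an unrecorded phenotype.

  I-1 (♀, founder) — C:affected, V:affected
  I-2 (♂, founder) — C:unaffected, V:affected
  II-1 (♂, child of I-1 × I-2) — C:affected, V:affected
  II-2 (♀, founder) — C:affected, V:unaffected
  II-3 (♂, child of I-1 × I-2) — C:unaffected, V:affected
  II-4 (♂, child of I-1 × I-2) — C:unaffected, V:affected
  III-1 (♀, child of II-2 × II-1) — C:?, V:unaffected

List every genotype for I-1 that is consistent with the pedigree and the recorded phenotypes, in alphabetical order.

I-1 ∈ {Cc VV, Cc Vv}

C/I-1 aff ·: Cc
C/I-2 un ·: cc
C/II-1 aff I-1×I-2: Cc
C/II-2 aff ·: Cc|CC
C/II-3 un I-1×I-2: cc
C/II-4 un I-1×I-2: cc
C/III-1 ? II-2×II-1: cc|Cc|CC
⇒ C over [I-1,I-2,II-1,II-2,II-3,II-4,III-1]: 5 consistent
V/I-1 aff ·: Vv|VV
V/I-2 aff ·: Vv|VV
V/II-1 aff I-1×I-2: Vv
V/II-2 un ·: vv
V/II-3 aff I-1×I-2: Vv|VV
V/II-4 aff I-1×I-2: Vv|VV
V/III-1 un II-2×II-1: vv
⇒ V over [I-1,I-2,II-1,II-2,II-3,II-4,III-1]: 12 consistent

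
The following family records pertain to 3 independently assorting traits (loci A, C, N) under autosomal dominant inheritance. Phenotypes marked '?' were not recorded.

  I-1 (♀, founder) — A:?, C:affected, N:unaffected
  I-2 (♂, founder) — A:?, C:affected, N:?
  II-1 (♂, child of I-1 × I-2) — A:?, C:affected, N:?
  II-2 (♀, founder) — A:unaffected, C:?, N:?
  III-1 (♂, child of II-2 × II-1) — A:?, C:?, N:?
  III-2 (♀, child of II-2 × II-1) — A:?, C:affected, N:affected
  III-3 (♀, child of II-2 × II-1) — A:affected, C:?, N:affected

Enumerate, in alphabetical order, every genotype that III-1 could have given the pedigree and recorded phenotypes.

A/I-1 ? ·: aa|Aa|AA
A/I-2 ? ·: aa|Aa|AA
A/II-1 ? I-1×I-2: Aa|AA
A/II-2 un ·: aa
A/III-1 ? II-2×II-1: aa|Aa
A/III-2 ? II-2×II-1: aa|Aa
A/III-3 aff II-2×II-1: Aa
⇒ A over [I-1,I-2,II-1,II-2,III-1,III-2,III-3]: 32 consistent
C/I-1 aff ·: Cc|CC
C/I-2 aff ·: Cc|CC
C/II-1 aff I-1×I-2: Cc|CC
C/II-2 ? ·: cc|Cc|CC
C/III-1 ? II-2×II-1: cc|Cc|CC
C/III-2 aff II-2×II-1: Cc|CC
C/III-3 ? II-2×II-1: cc|Cc|CC
⇒ C over [I-1,I-2,II-1,II-2,III-1,III-2,III-3]: 130 consistent
N/I-1 un ·: nn
N/I-2 ? ·: nn|Nn|NN
N/II-1 ? I-1×I-2: nn|Nn
N/II-2 ? ·: nn|Nn|NN
N/III-1 ? II-2×II-1: nn|Nn|NN
N/III-2 aff II-2×II-1: Nn|NN
N/III-3 aff II-2×II-1: Nn|NN
⇒ N over [I-1,I-2,II-1,II-2,III-1,III-2,III-3]: 50 consistent

III-1 ∈ {Aa CC NN, Aa CC Nn, Aa CC nn, Aa Cc NN, Aa Cc Nn, Aa Cc nn, Aa cc NN, Aa cc Nn, Aa cc nn, aa CC NN, aa CC Nn, aa CC nn, aa Cc NN, aa Cc Nn, aa Cc nn, aa cc NN, aa cc Nn, aa cc nn}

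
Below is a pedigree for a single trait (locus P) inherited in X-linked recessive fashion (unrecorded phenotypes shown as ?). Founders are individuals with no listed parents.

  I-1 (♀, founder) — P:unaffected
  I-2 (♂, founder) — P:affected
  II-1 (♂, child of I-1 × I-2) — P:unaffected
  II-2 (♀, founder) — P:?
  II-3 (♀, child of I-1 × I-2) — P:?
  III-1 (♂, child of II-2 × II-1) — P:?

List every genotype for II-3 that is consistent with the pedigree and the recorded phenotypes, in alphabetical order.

P/I-1 un ·: X^PX^P|X^PX^p
P/I-2 aff ·: X^pY
P/II-1 un I-1×I-2: X^PY
P/II-2 ? ·: X^PX^P|X^PX^p|X^pX^p
P/II-3 ? I-1×I-2: X^PX^p|X^pX^p
P/III-1 ? II-2×II-1: X^PY|X^pY
⇒ P over [I-1,I-2,II-1,II-2,II-3,III-1]: 12 consistent

II-3 ∈ {X^PX^p, X^pX^p}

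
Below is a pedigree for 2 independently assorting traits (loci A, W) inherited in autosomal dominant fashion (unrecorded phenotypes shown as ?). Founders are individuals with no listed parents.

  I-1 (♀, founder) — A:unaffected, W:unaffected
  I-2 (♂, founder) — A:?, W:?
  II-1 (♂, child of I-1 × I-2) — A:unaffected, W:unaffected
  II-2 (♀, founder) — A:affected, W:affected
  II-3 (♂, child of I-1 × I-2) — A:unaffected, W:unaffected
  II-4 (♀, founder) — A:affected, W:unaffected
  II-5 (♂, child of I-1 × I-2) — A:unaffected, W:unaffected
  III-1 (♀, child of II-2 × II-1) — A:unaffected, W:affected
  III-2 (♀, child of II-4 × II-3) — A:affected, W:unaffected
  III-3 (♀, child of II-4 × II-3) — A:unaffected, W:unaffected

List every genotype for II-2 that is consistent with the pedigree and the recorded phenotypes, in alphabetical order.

II-2 ∈ {Aa WW, Aa Ww}

A/I-1 un ·: aa
A/I-2 ? ·: aa|Aa
A/II-1 un I-1×I-2: aa
A/II-2 aff ·: Aa
A/II-3 un I-1×I-2: aa
A/II-4 aff ·: Aa
A/II-5 un I-1×I-2: aa
A/III-1 un II-2×II-1: aa
A/III-2 aff II-4×II-3: Aa
A/III-3 un II-4×II-3: aa
⇒ A over [I-1,I-2,II-1,II-2,II-3,II-4,II-5,III-1,III-2,III-3]: 2 consistent
W/I-1 un ·: ww
W/I-2 ? ·: ww|Ww
W/II-1 un I-1×I-2: ww
W/II-2 aff ·: Ww|WW
W/II-3 un I-1×I-2: ww
W/II-4 un ·: ww
W/II-5 un I-1×I-2: ww
W/III-1 aff II-2×II-1: Ww
W/III-2 un II-4×II-3: ww
W/III-3 un II-4×II-3: ww
⇒ W over [I-1,I-2,II-1,II-2,II-3,II-4,II-5,III-1,III-2,III-3]: 4 consistent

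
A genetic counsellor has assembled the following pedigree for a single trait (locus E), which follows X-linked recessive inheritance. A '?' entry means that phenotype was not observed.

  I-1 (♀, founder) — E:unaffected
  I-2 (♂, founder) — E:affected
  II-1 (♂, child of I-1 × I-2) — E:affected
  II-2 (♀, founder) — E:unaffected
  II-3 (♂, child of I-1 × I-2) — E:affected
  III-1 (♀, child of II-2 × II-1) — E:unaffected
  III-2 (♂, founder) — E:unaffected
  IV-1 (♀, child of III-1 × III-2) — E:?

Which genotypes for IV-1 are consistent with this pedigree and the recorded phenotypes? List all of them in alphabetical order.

IV-1 ∈ {X^EX^E, X^EX^e}

E/I-1 un ·: X^EX^e
E/I-2 aff ·: X^eY
E/II-1 aff I-1×I-2: X^eY
E/II-2 un ·: X^EX^E|X^EX^e
E/II-3 aff I-1×I-2: X^eY
E/III-1 un II-2×II-1: X^EX^e
E/III-2 un ·: X^EY
E/IV-1 ? III-1×III-2: X^EX^E|X^EX^e
⇒ E over [I-1,I-2,II-1,II-2,II-3,III-1,III-2,IV-1]: 4 consistent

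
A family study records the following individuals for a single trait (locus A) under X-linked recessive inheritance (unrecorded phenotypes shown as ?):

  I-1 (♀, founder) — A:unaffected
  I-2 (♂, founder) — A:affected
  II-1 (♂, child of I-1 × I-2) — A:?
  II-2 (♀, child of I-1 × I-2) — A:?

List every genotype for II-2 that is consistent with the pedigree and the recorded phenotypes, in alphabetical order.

A/I-1 un ·: X^AX^A|X^AX^a
A/I-2 aff ·: X^aY
A/II-1 ? I-1×I-2: X^AY|X^aY
A/II-2 ? I-1×I-2: X^AX^a|X^aX^a
⇒ A over [I-1,I-2,II-1,II-2]: 5 consistent

II-2 ∈ {X^AX^a, X^aX^a}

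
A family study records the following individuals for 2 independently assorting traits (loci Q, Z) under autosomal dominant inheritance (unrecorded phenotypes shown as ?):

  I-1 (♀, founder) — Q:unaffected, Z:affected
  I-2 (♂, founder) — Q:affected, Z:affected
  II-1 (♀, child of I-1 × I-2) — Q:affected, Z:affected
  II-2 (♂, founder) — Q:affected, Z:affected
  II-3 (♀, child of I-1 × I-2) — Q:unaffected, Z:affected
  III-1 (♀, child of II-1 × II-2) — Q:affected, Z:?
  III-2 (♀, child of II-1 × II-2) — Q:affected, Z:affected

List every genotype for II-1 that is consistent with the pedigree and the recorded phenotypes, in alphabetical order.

II-1 ∈ {Qq ZZ, Qq Zz}

Q/I-1 un ·: qq
Q/I-2 aff ·: Qq
Q/II-1 aff I-1×I-2: Qq
Q/II-2 aff ·: Qq|QQ
Q/II-3 un I-1×I-2: qq
Q/III-1 aff II-1×II-2: Qq|QQ
Q/III-2 aff II-1×II-2: Qq|QQ
⇒ Q over [I-1,I-2,II-1,II-2,II-3,III-1,III-2]: 8 consistent
Z/I-1 aff ·: Zz|ZZ
Z/I-2 aff ·: Zz|ZZ
Z/II-1 aff I-1×I-2: Zz|ZZ
Z/II-2 aff ·: Zz|ZZ
Z/II-3 aff I-1×I-2: Zz|ZZ
Z/III-1 ? II-1×II-2: zz|Zz|ZZ
Z/III-2 aff II-1×II-2: Zz|ZZ
⇒ Z over [I-1,I-2,II-1,II-2,II-3,III-1,III-2]: 95 consistent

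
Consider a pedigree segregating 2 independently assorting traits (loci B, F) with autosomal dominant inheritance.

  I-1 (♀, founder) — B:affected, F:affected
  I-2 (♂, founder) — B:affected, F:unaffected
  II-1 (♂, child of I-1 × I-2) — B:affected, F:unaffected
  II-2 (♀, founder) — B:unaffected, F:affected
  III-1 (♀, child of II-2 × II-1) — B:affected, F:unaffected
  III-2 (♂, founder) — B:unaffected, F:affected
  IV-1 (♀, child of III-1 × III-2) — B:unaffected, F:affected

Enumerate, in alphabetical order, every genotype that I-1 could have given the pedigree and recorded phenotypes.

B/I-1 aff ·: Bb|BB
B/I-2 aff ·: Bb|BB
B/II-1 aff I-1×I-2: Bb|BB
B/II-2 un ·: bb
B/III-1 aff II-2×II-1: Bb
B/III-2 un ·: bb
B/IV-1 un III-1×III-2: bb
⇒ B over [I-1,I-2,II-1,II-2,III-1,III-2,IV-1]: 7 consistent
F/I-1 aff ·: Ff
F/I-2 un ·: ff
F/II-1 un I-1×I-2: ff
F/II-2 aff ·: Ff
F/III-1 un II-2×II-1: ff
F/III-2 aff ·: Ff|FF
F/IV-1 aff III-1×III-2: Ff
⇒ F over [I-1,I-2,II-1,II-2,III-1,III-2,IV-1]: 2 consistent

I-1 ∈ {BB Ff, Bb Ff}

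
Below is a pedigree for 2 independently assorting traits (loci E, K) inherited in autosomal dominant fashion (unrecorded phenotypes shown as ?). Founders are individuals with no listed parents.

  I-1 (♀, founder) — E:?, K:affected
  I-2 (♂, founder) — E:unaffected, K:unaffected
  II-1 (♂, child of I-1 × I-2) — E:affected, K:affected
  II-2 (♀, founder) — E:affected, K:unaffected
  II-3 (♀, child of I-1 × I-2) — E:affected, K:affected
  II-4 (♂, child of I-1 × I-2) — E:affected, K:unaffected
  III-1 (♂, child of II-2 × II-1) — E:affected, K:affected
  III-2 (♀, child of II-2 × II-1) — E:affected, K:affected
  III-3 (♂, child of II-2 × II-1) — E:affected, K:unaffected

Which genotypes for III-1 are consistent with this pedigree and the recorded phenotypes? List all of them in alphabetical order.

III-1 ∈ {EE Kk, Ee Kk}

E/I-1 ? ·: Ee|EE
E/I-2 un ·: ee
E/II-1 aff I-1×I-2: Ee
E/II-2 aff ·: Ee|EE
E/II-3 aff I-1×I-2: Ee
E/II-4 aff I-1×I-2: Ee
E/III-1 aff II-2×II-1: Ee|EE
E/III-2 aff II-2×II-1: Ee|EE
E/III-3 aff II-2×II-1: Ee|EE
⇒ E over [I-1,I-2,II-1,II-2,II-3,II-4,III-1,III-2,III-3]: 32 consistent
K/I-1 aff ·: Kk
K/I-2 un ·: kk
K/II-1 aff I-1×I-2: Kk
K/II-2 un ·: kk
K/II-3 aff I-1×I-2: Kk
K/II-4 un I-1×I-2: kk
K/III-1 aff II-2×II-1: Kk
K/III-2 aff II-2×II-1: Kk
K/III-3 un II-2×II-1: kk
⇒ K over [I-1,I-2,II-1,II-2,II-3,II-4,III-1,III-2,III-3]: 1 consistent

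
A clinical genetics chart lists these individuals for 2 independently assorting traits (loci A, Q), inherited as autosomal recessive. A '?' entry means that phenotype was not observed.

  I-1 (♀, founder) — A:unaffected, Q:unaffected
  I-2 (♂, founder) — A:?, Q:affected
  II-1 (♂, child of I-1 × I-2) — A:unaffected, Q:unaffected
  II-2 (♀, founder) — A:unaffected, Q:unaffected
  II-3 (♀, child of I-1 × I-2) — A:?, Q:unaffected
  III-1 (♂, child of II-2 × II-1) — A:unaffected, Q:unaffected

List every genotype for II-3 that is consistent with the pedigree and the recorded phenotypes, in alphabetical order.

A/I-1 un ·: AA|Aa
A/I-2 ? ·: AA|Aa|aa
A/II-1 un I-1×I-2: AA|Aa
A/II-2 un ·: AA|Aa
A/II-3 ? I-1×I-2: AA|Aa|aa
A/III-1 un II-2×II-1: AA|Aa
⇒ A over [I-1,I-2,II-1,II-2,II-3,III-1]: 64 consistent
Q/I-1 un ·: QQ|Qq
Q/I-2 aff ·: qq
Q/II-1 un I-1×I-2: Qq
Q/II-2 un ·: QQ|Qq
Q/II-3 un I-1×I-2: Qq
Q/III-1 un II-2×II-1: QQ|Qq
⇒ Q over [I-1,I-2,II-1,II-2,II-3,III-1]: 8 consistent

II-3 ∈ {AA Qq, Aa Qq, aa Qq}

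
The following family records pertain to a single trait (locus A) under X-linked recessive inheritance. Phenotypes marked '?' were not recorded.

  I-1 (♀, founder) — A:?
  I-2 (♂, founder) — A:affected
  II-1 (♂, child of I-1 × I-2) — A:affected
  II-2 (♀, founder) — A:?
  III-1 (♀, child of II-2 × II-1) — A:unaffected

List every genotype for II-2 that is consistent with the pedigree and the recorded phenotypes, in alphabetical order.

II-2 ∈ {X^AX^A, X^AX^a}

A/I-1 ? ·: X^AX^a|X^aX^a
A/I-2 aff ·: X^aY
A/II-1 aff I-1×I-2: X^aY
A/II-2 ? ·: X^AX^A|X^AX^a
A/III-1 un II-2×II-1: X^AX^a
⇒ A over [I-1,I-2,II-1,II-2,III-1]: 4 consistent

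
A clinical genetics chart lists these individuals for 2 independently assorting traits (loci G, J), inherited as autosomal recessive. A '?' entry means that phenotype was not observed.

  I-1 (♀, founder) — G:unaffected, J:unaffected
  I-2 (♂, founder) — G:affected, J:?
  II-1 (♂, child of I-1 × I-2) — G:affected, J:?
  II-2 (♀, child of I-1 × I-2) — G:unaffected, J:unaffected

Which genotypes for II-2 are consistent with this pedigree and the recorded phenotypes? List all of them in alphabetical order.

II-2 ∈ {Gg JJ, Gg Jj}

G/I-1 un ·: Gg
G/I-2 aff ·: gg
G/II-1 aff I-1×I-2: gg
G/II-2 un I-1×I-2: Gg
⇒ G over [I-1,I-2,II-1,II-2]: 1 consistent
J/I-1 un ·: JJ|Jj
J/I-2 ? ·: JJ|Jj|jj
J/II-1 ? I-1×I-2: JJ|Jj|jj
J/II-2 un I-1×I-2: JJ|Jj
⇒ J over [I-1,I-2,II-1,II-2]: 18 consistent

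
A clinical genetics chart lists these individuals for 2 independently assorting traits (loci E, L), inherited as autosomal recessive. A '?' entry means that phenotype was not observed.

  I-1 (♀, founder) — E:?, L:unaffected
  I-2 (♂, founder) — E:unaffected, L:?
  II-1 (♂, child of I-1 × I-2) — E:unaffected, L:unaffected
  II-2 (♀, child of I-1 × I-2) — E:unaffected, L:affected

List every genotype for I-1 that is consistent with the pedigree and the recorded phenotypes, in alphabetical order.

E/I-1 ? ·: EE|Ee|ee
E/I-2 un ·: EE|Ee
E/II-1 un I-1×I-2: EE|Ee
E/II-2 un I-1×I-2: EE|Ee
⇒ E over [I-1,I-2,II-1,II-2]: 15 consistent
L/I-1 un ·: Ll
L/I-2 ? ·: Ll|ll
L/II-1 un I-1×I-2: LL|Ll
L/II-2 aff I-1×I-2: ll
⇒ L over [I-1,I-2,II-1,II-2]: 3 consistent

I-1 ∈ {EE Ll, Ee Ll, ee Ll}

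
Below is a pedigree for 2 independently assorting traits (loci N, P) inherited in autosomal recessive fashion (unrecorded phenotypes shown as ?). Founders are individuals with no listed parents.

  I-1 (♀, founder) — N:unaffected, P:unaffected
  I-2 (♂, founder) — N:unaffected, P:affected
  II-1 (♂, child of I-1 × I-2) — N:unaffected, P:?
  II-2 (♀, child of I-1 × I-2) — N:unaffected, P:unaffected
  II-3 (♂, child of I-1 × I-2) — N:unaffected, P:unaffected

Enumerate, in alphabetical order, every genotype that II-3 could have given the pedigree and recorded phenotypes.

N/I-1 un ·: NN|Nn
N/I-2 un ·: NN|Nn
N/II-1 un I-1×I-2: NN|Nn
N/II-2 un I-1×I-2: NN|Nn
N/II-3 un I-1×I-2: NN|Nn
⇒ N over [I-1,I-2,II-1,II-2,II-3]: 25 consistent
P/I-1 un ·: PP|Pp
P/I-2 aff ·: pp
P/II-1 ? I-1×I-2: Pp|pp
P/II-2 un I-1×I-2: Pp
P/II-3 un I-1×I-2: Pp
⇒ P over [I-1,I-2,II-1,II-2,II-3]: 3 consistent

II-3 ∈ {NN Pp, Nn Pp}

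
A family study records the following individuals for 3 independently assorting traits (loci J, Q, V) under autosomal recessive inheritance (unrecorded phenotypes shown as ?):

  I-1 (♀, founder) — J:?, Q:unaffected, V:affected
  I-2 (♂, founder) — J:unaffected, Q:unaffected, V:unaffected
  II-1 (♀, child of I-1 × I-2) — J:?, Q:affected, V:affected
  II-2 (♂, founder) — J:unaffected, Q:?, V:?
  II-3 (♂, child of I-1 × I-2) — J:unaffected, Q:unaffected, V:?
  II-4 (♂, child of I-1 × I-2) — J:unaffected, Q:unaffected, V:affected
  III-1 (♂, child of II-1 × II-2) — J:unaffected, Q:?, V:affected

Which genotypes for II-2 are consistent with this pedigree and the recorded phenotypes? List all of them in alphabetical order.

J/I-1 ? ·: JJ|Jj|jj
J/I-2 un ·: JJ|Jj
J/II-1 ? I-1×I-2: JJ|Jj|jj
J/II-2 un ·: JJ|Jj
J/II-3 un I-1×I-2: JJ|Jj
J/II-4 un I-1×I-2: JJ|Jj
J/III-1 un II-1×II-2: JJ|Jj
⇒ J over [I-1,I-2,II-1,II-2,II-3,II-4,III-1]: 105 consistent
Q/I-1 un ·: Qq
Q/I-2 un ·: Qq
Q/II-1 aff I-1×I-2: qq
Q/II-2 ? ·: QQ|Qq|qq
Q/II-3 un I-1×I-2: QQ|Qq
Q/II-4 un I-1×I-2: QQ|Qq
Q/III-1 ? II-1×II-2: Qq|qq
⇒ Q over [I-1,I-2,II-1,II-2,II-3,II-4,III-1]: 16 consistent
V/I-1 aff ·: vv
V/I-2 un ·: Vv
V/II-1 aff I-1×I-2: vv
V/II-2 ? ·: Vv|vv
V/II-3 ? I-1×I-2: Vv|vv
V/II-4 aff I-1×I-2: vv
V/III-1 aff II-1×II-2: vv
⇒ V over [I-1,I-2,II-1,II-2,II-3,II-4,III-1]: 4 consistent

II-2 ∈ {JJ QQ Vv, JJ QQ vv, JJ Qq Vv, JJ Qq vv, JJ qq Vv, JJ qq vv, Jj QQ Vv, Jj QQ vv, Jj Qq Vv, Jj Qq vv, Jj qq Vv, Jj qq vv}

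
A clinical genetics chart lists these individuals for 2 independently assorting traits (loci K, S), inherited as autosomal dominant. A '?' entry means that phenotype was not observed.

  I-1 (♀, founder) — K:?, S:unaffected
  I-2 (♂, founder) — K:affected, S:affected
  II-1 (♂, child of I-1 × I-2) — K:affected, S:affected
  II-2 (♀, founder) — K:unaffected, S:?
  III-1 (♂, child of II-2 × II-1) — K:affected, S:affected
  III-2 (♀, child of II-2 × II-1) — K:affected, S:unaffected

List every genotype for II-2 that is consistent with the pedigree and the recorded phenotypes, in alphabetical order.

II-2 ∈ {kk Ss, kk ss}

K/I-1 ? ·: kk|Kk|KK
K/I-2 aff ·: Kk|KK
K/II-1 aff I-1×I-2: Kk|KK
K/II-2 un ·: kk
K/III-1 aff II-2×II-1: Kk
K/III-2 aff II-2×II-1: Kk
⇒ K over [I-1,I-2,II-1,II-2,III-1,III-2]: 9 consistent
S/I-1 un ·: ss
S/I-2 aff ·: Ss|SS
S/II-1 aff I-1×I-2: Ss
S/II-2 ? ·: ss|Ss
S/III-1 aff II-2×II-1: Ss|SS
S/III-2 un II-2×II-1: ss
⇒ S over [I-1,I-2,II-1,II-2,III-1,III-2]: 6 consistent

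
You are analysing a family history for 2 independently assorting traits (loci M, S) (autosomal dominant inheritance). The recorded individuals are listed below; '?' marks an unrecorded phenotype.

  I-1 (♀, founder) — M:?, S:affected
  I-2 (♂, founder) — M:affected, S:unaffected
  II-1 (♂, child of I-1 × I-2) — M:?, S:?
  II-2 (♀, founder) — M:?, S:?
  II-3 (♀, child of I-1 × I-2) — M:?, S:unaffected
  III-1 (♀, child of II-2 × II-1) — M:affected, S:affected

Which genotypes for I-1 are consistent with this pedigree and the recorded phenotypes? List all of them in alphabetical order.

I-1 ∈ {MM Ss, Mm Ss, mm Ss}

M/I-1 ? ·: mm|Mm|MM
M/I-2 aff ·: Mm|MM
M/II-1 ? I-1×I-2: mm|Mm|MM
M/II-2 ? ·: mm|Mm|MM
M/II-3 ? I-1×I-2: mm|Mm|MM
M/III-1 aff II-2×II-1: Mm|MM
⇒ M over [I-1,I-2,II-1,II-2,II-3,III-1]: 92 consistent
S/I-1 aff ·: Ss
S/I-2 un ·: ss
S/II-1 ? I-1×I-2: ss|Ss
S/II-2 ? ·: ss|Ss|SS
S/II-3 un I-1×I-2: ss
S/III-1 aff II-2×II-1: Ss|SS
⇒ S over [I-1,I-2,II-1,II-2,II-3,III-1]: 7 consistent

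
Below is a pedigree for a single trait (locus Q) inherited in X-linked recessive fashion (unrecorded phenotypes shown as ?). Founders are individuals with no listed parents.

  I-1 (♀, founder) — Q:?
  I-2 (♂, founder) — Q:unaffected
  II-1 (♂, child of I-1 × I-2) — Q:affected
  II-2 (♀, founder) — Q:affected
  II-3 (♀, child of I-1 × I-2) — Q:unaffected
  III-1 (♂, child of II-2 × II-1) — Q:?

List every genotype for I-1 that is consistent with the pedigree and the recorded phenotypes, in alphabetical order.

I-1 ∈ {X^QX^q, X^qX^q}

Q/I-1 ? ·: X^QX^q|X^qX^q
Q/I-2 un ·: X^QY
Q/II-1 aff I-1×I-2: X^qY
Q/II-2 aff ·: X^qX^q
Q/II-3 un I-1×I-2: X^QX^Q|X^QX^q
Q/III-1 ? II-2×II-1: X^qY
⇒ Q over [I-1,I-2,II-1,II-2,II-3,III-1]: 3 consistent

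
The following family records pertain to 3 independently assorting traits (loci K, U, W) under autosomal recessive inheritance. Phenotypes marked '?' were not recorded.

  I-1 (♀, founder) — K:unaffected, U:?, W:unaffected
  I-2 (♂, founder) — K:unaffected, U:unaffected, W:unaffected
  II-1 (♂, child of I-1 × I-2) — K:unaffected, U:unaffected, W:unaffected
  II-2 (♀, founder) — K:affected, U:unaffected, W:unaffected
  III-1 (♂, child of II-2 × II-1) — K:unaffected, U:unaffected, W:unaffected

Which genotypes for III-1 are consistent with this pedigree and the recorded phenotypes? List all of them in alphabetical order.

III-1 ∈ {Kk UU WW, Kk UU Ww, Kk Uu WW, Kk Uu Ww}

K/I-1 un ·: KK|Kk
K/I-2 un ·: KK|Kk
K/II-1 un I-1×I-2: KK|Kk
K/II-2 aff ·: kk
K/III-1 un II-2×II-1: Kk
⇒ K over [I-1,I-2,II-1,II-2,III-1]: 7 consistent
U/I-1 ? ·: UU|Uu|uu
U/I-2 un ·: UU|Uu
U/II-1 un I-1×I-2: UU|Uu
U/II-2 un ·: UU|Uu
U/III-1 un II-2×II-1: UU|Uu
⇒ U over [I-1,I-2,II-1,II-2,III-1]: 32 consistent
W/I-1 un ·: WW|Ww
W/I-2 un ·: WW|Ww
W/II-1 un I-1×I-2: WW|Ww
W/II-2 un ·: WW|Ww
W/III-1 un II-2×II-1: WW|Ww
⇒ W over [I-1,I-2,II-1,II-2,III-1]: 24 consistent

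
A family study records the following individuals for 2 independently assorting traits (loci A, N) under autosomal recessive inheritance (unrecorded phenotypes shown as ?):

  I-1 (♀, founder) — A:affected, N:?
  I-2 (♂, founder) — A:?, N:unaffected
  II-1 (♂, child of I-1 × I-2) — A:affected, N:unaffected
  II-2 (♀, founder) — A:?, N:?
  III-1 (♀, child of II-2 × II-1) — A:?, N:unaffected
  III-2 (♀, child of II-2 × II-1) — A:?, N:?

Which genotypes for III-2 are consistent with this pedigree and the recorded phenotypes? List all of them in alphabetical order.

A/I-1 aff ·: aa
A/I-2 ? ·: Aa|aa
A/II-1 aff I-1×I-2: aa
A/II-2 ? ·: AA|Aa|aa
A/III-1 ? II-2×II-1: Aa|aa
A/III-2 ? II-2×II-1: Aa|aa
⇒ A over [I-1,I-2,II-1,II-2,III-1,III-2]: 12 consistent
N/I-1 ? ·: NN|Nn|nn
N/I-2 un ·: NN|Nn
N/II-1 un I-1×I-2: NN|Nn
N/II-2 ? ·: NN|Nn|nn
N/III-1 un II-2×II-1: NN|Nn
N/III-2 ? II-2×II-1: NN|Nn|nn
⇒ N over [I-1,I-2,II-1,II-2,III-1,III-2]: 84 consistent

III-2 ∈ {Aa NN, Aa Nn, Aa nn, aa NN, aa Nn, aa nn}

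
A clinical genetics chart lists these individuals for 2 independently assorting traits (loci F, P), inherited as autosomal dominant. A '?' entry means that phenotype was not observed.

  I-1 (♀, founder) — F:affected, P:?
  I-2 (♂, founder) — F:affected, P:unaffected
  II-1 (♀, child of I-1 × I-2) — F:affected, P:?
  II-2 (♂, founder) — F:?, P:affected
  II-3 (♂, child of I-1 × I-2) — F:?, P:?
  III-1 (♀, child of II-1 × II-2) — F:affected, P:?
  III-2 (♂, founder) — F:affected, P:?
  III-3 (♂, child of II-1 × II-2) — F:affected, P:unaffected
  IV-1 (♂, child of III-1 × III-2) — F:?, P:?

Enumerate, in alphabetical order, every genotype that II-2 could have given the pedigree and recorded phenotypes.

II-2 ∈ {FF Pp, Ff Pp, ff Pp}

F/I-1 aff ·: Ff|FF
F/I-2 aff ·: Ff|FF
F/II-1 aff I-1×I-2: Ff|FF
F/II-2 ? ·: ff|Ff|FF
F/II-3 ? I-1×I-2: ff|Ff|FF
F/III-1 aff II-1×II-2: Ff|FF
F/III-2 aff ·: Ff|FF
F/III-3 aff II-1×II-2: Ff|FF
F/IV-1 ? III-1×III-2: ff|Ff|FF
⇒ F over [I-1,I-2,II-1,II-2,II-3,III-1,III-2,III-3,IV-1]: 451 consistent
P/I-1 ? ·: pp|Pp|PP
P/I-2 un ·: pp
P/II-1 ? I-1×I-2: pp|Pp
P/II-2 aff ·: Pp
P/II-3 ? I-1×I-2: pp|Pp
P/III-1 ? II-1×II-2: pp|Pp|PP
P/III-2 ? ·: pp|Pp|PP
P/III-3 un II-1×II-2: pp
P/IV-1 ? III-1×III-2: pp|Pp|PP
⇒ P over [I-1,I-2,II-1,II-2,II-3,III-1,III-2,III-3,IV-1]: 78 consistent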